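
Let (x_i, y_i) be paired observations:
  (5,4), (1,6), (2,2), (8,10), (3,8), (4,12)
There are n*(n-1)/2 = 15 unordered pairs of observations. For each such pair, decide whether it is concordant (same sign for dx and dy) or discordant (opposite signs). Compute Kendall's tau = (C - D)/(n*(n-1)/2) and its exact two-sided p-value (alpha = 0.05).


Step 1: Enumerate the 15 unordered pairs (i,j) with i<j and classify each by sign(x_j-x_i) * sign(y_j-y_i).
  (1,2):dx=-4,dy=+2->D; (1,3):dx=-3,dy=-2->C; (1,4):dx=+3,dy=+6->C; (1,5):dx=-2,dy=+4->D
  (1,6):dx=-1,dy=+8->D; (2,3):dx=+1,dy=-4->D; (2,4):dx=+7,dy=+4->C; (2,5):dx=+2,dy=+2->C
  (2,6):dx=+3,dy=+6->C; (3,4):dx=+6,dy=+8->C; (3,5):dx=+1,dy=+6->C; (3,6):dx=+2,dy=+10->C
  (4,5):dx=-5,dy=-2->C; (4,6):dx=-4,dy=+2->D; (5,6):dx=+1,dy=+4->C
Step 2: C = 10, D = 5, total pairs = 15.
Step 3: tau = (C - D)/(n(n-1)/2) = (10 - 5)/15 = 0.333333.
Step 4: Exact two-sided p-value (enumerate n! = 720 permutations of y under H0): p = 0.469444.
Step 5: alpha = 0.05. fail to reject H0.

tau_b = 0.3333 (C=10, D=5), p = 0.469444, fail to reject H0.


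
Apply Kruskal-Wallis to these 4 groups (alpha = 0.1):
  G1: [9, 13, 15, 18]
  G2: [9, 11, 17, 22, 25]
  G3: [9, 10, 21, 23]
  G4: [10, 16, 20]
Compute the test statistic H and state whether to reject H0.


Step 1: Combine all N = 16 observations and assign midranks.
sorted (value, group, rank): (9,G1,2), (9,G2,2), (9,G3,2), (10,G3,4.5), (10,G4,4.5), (11,G2,6), (13,G1,7), (15,G1,8), (16,G4,9), (17,G2,10), (18,G1,11), (20,G4,12), (21,G3,13), (22,G2,14), (23,G3,15), (25,G2,16)
Step 2: Sum ranks within each group.
R_1 = 28 (n_1 = 4)
R_2 = 48 (n_2 = 5)
R_3 = 34.5 (n_3 = 4)
R_4 = 25.5 (n_4 = 3)
Step 3: H = 12/(N(N+1)) * sum(R_i^2/n_i) - 3(N+1)
     = 12/(16*17) * (28^2/4 + 48^2/5 + 34.5^2/4 + 25.5^2/3) - 3*17
     = 0.044118 * 1171.11 - 51
     = 0.666728.
Step 4: Ties present; correction factor C = 1 - 30/(16^3 - 16) = 0.992647. Corrected H = 0.666728 / 0.992647 = 0.671667.
Step 5: Under H0, H ~ chi^2(3); p-value = 0.879847.
Step 6: alpha = 0.1. fail to reject H0.

H = 0.6717, df = 3, p = 0.879847, fail to reject H0.


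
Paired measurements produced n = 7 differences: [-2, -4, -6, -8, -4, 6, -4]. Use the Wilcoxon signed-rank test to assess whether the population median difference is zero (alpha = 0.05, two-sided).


Step 1: Drop any zero differences (none here) and take |d_i|.
|d| = [2, 4, 6, 8, 4, 6, 4]
Step 2: Midrank |d_i| (ties get averaged ranks).
ranks: |2|->1, |4|->3, |6|->5.5, |8|->7, |4|->3, |6|->5.5, |4|->3
Step 3: Attach original signs; sum ranks with positive sign and with negative sign.
W+ = 5.5 = 5.5
W- = 1 + 3 + 5.5 + 7 + 3 + 3 = 22.5
(Check: W+ + W- = 28 should equal n(n+1)/2 = 28.)
Step 4: Test statistic W = min(W+, W-) = 5.5.
Step 5: Ties in |d|, so use the tie-corrected normal approximation.
        E[W] = n(n+1)/4 = 7*8/4 = 14.
        Tie groups: |d|=4 (t=3), |d|=6 (t=2); sum(t^3 - t) = 30.
        Var[W] = n(n+1)(2n+1)/24 - sum(t^3-t)/48 = 840/24 - 30/48 = 34.375.
        z = (W - E[W]) / sqrt(Var[W]) = (5.5 - 14) / 5.8630 = -1.4498.
        Two-sided p = 2*Phi(z) = 0.147124.
Step 6: alpha = 0.05. fail to reject H0.

W+ = 5.5, W- = 22.5, W = min = 5.5, p = 0.147124, fail to reject H0.


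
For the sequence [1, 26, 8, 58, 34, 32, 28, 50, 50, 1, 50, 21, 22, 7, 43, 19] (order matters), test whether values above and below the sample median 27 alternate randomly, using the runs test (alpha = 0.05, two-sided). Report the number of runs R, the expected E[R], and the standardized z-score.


Step 1: Compute median = 27; label A = above, B = below.
Labels in order: BBBAAAAAABABBBAB  (n_A = 8, n_B = 8)
Step 2: Count runs R = 7.
Step 3: Under H0 (random ordering), E[R] = 2*n_A*n_B/(n_A+n_B) + 1 = 2*8*8/16 + 1 = 9.0000.
        Var[R] = 2*n_A*n_B*(2*n_A*n_B - n_A - n_B) / ((n_A+n_B)^2 * (n_A+n_B-1)) = 14336/3840 = 3.7333.
        SD[R] = 1.9322.
Step 4: Continuity-corrected z = (R + 0.5 - E[R]) / SD[R] = (7 + 0.5 - 9.0000) / 1.9322 = -0.7763.
Step 5: Two-sided p-value via normal approximation = 2*(1 - Phi(|z|)) = 0.437558.
Step 6: alpha = 0.05. fail to reject H0.

R = 7, z = -0.7763, p = 0.437558, fail to reject H0.


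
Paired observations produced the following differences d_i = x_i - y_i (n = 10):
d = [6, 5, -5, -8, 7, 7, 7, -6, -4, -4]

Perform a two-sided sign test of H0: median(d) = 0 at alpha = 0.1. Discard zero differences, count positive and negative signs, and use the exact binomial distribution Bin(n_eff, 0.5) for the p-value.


Step 1: Discard zero differences. Original n = 10; n_eff = number of nonzero differences = 10.
Nonzero differences (with sign): +6, +5, -5, -8, +7, +7, +7, -6, -4, -4
Step 2: Count signs: positive = 5, negative = 5.
Step 3: Under H0: P(positive) = 0.5, so the number of positives S ~ Bin(10, 0.5).
Step 4: Two-sided exact p-value = sum of Bin(10,0.5) probabilities at or below the observed probability = 1.000000.
Step 5: alpha = 0.1. fail to reject H0.

n_eff = 10, pos = 5, neg = 5, p = 1.000000, fail to reject H0.


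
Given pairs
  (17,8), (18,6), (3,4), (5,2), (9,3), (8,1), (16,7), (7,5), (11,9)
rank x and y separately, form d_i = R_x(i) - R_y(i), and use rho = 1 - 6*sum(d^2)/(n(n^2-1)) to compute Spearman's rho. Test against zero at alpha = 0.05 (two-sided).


Step 1: Rank x and y separately (midranks; no ties here).
rank(x): 17->8, 18->9, 3->1, 5->2, 9->5, 8->4, 16->7, 7->3, 11->6
rank(y): 8->8, 6->6, 4->4, 2->2, 3->3, 1->1, 7->7, 5->5, 9->9
Step 2: d_i = R_x(i) - R_y(i); compute d_i^2.
  (8-8)^2=0, (9-6)^2=9, (1-4)^2=9, (2-2)^2=0, (5-3)^2=4, (4-1)^2=9, (7-7)^2=0, (3-5)^2=4, (6-9)^2=9
sum(d^2) = 44.
Step 3: rho = 1 - 6*44 / (9*(9^2 - 1)) = 1 - 264/720 = 0.633333.
Step 4: Under H0, t = rho * sqrt((n-2)/(1-rho^2)) = 2.1653 ~ t(7).
Step 5: Two-sided p-value from the t-distribution with 7 df = 0.067086.
Step 6: alpha = 0.05. fail to reject H0.

rho = 0.6333, p = 0.067086, fail to reject H0 at alpha = 0.05.


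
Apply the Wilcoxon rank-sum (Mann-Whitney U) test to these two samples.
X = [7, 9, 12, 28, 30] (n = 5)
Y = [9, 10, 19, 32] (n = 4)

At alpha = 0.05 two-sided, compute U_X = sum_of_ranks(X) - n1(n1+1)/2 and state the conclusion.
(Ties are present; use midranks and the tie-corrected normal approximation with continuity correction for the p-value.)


Step 1: Combine and sort all 9 observations; assign midranks.
sorted (value, group): (7,X), (9,X), (9,Y), (10,Y), (12,X), (19,Y), (28,X), (30,X), (32,Y)
ranks: 7->1, 9->2.5, 9->2.5, 10->4, 12->5, 19->6, 28->7, 30->8, 32->9
Step 2: Rank sum for X: R1 = 1 + 2.5 + 5 + 7 + 8 = 23.5.
Step 3: U_X = R1 - n1(n1+1)/2 = 23.5 - 5*6/2 = 23.5 - 15 = 8.5.
       U_Y = n1*n2 - U_X = 20 - 8.5 = 11.5.
Step 4: Ties are present, so use the tie-corrected normal approximation (with continuity correction) for the p-value.
Step 5: p-value = 0.805701; compare to alpha = 0.05. fail to reject H0.

U_X = 8.5, p = 0.805701, fail to reject H0 at alpha = 0.05.


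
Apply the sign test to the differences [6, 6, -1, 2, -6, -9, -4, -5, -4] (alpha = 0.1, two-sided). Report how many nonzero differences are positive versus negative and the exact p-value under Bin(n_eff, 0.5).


Step 1: Discard zero differences. Original n = 9; n_eff = number of nonzero differences = 9.
Nonzero differences (with sign): +6, +6, -1, +2, -6, -9, -4, -5, -4
Step 2: Count signs: positive = 3, negative = 6.
Step 3: Under H0: P(positive) = 0.5, so the number of positives S ~ Bin(9, 0.5).
Step 4: Two-sided exact p-value = sum of Bin(9,0.5) probabilities at or below the observed probability = 0.507812.
Step 5: alpha = 0.1. fail to reject H0.

n_eff = 9, pos = 3, neg = 6, p = 0.507812, fail to reject H0.


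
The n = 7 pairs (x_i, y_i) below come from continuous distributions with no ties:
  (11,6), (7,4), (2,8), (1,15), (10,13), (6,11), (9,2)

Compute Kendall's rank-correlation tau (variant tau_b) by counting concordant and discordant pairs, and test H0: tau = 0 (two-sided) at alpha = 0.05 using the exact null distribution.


Step 1: Enumerate the 21 unordered pairs (i,j) with i<j and classify each by sign(x_j-x_i) * sign(y_j-y_i).
  (1,2):dx=-4,dy=-2->C; (1,3):dx=-9,dy=+2->D; (1,4):dx=-10,dy=+9->D; (1,5):dx=-1,dy=+7->D
  (1,6):dx=-5,dy=+5->D; (1,7):dx=-2,dy=-4->C; (2,3):dx=-5,dy=+4->D; (2,4):dx=-6,dy=+11->D
  (2,5):dx=+3,dy=+9->C; (2,6):dx=-1,dy=+7->D; (2,7):dx=+2,dy=-2->D; (3,4):dx=-1,dy=+7->D
  (3,5):dx=+8,dy=+5->C; (3,6):dx=+4,dy=+3->C; (3,7):dx=+7,dy=-6->D; (4,5):dx=+9,dy=-2->D
  (4,6):dx=+5,dy=-4->D; (4,7):dx=+8,dy=-13->D; (5,6):dx=-4,dy=-2->C; (5,7):dx=-1,dy=-11->C
  (6,7):dx=+3,dy=-9->D
Step 2: C = 7, D = 14, total pairs = 21.
Step 3: tau = (C - D)/(n(n-1)/2) = (7 - 14)/21 = -0.333333.
Step 4: Exact two-sided p-value (enumerate n! = 5040 permutations of y under H0): p = 0.381349.
Step 5: alpha = 0.05. fail to reject H0.

tau_b = -0.3333 (C=7, D=14), p = 0.381349, fail to reject H0.


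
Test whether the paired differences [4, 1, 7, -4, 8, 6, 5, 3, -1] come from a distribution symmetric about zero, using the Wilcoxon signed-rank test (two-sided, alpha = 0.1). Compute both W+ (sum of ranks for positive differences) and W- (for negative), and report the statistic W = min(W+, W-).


Step 1: Drop any zero differences (none here) and take |d_i|.
|d| = [4, 1, 7, 4, 8, 6, 5, 3, 1]
Step 2: Midrank |d_i| (ties get averaged ranks).
ranks: |4|->4.5, |1|->1.5, |7|->8, |4|->4.5, |8|->9, |6|->7, |5|->6, |3|->3, |1|->1.5
Step 3: Attach original signs; sum ranks with positive sign and with negative sign.
W+ = 4.5 + 1.5 + 8 + 9 + 7 + 6 + 3 = 39
W- = 4.5 + 1.5 = 6
(Check: W+ + W- = 45 should equal n(n+1)/2 = 45.)
Step 4: Test statistic W = min(W+, W-) = 6.
Step 5: Ties in |d|, so use the tie-corrected normal approximation.
        E[W] = n(n+1)/4 = 9*10/4 = 22.5.
        Tie groups: |d|=1 (t=2), |d|=4 (t=2); sum(t^3 - t) = 12.
        Var[W] = n(n+1)(2n+1)/24 - sum(t^3-t)/48 = 1710/24 - 12/48 = 71.
        z = (W - E[W]) / sqrt(Var[W]) = (6 - 22.5) / 8.4261 = -1.9582.
        Two-sided p = 2*Phi(z) = 0.050208.
Step 6: alpha = 0.1. reject H0.

W+ = 39, W- = 6, W = min = 6, p = 0.050208, reject H0.


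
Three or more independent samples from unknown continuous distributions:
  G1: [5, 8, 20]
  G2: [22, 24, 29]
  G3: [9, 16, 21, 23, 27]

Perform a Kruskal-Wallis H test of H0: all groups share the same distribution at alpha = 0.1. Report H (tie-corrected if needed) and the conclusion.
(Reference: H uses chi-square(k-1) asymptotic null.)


Step 1: Combine all N = 11 observations and assign midranks.
sorted (value, group, rank): (5,G1,1), (8,G1,2), (9,G3,3), (16,G3,4), (20,G1,5), (21,G3,6), (22,G2,7), (23,G3,8), (24,G2,9), (27,G3,10), (29,G2,11)
Step 2: Sum ranks within each group.
R_1 = 8 (n_1 = 3)
R_2 = 27 (n_2 = 3)
R_3 = 31 (n_3 = 5)
Step 3: H = 12/(N(N+1)) * sum(R_i^2/n_i) - 3(N+1)
     = 12/(11*12) * (8^2/3 + 27^2/3 + 31^2/5) - 3*12
     = 0.090909 * 456.533 - 36
     = 5.503030.
Step 4: No ties, so H is used without correction.
Step 5: Under H0, H ~ chi^2(2); p-value = 0.063831.
Step 6: alpha = 0.1. reject H0.

H = 5.5030, df = 2, p = 0.063831, reject H0.


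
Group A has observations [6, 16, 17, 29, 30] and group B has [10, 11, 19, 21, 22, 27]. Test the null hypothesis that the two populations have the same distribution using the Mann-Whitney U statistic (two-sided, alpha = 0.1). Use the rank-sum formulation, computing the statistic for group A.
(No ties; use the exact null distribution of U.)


Step 1: Combine and sort all 11 observations; assign midranks.
sorted (value, group): (6,X), (10,Y), (11,Y), (16,X), (17,X), (19,Y), (21,Y), (22,Y), (27,Y), (29,X), (30,X)
ranks: 6->1, 10->2, 11->3, 16->4, 17->5, 19->6, 21->7, 22->8, 27->9, 29->10, 30->11
Step 2: Rank sum for X: R1 = 1 + 4 + 5 + 10 + 11 = 31.
Step 3: U_X = R1 - n1(n1+1)/2 = 31 - 5*6/2 = 31 - 15 = 16.
       U_Y = n1*n2 - U_X = 30 - 16 = 14.
Step 4: No ties, so the exact null distribution of U (based on enumerating the C(11,5) = 462 equally likely rank assignments) gives the two-sided p-value.
Step 5: p-value = 0.930736; compare to alpha = 0.1. fail to reject H0.

U_X = 16, p = 0.930736, fail to reject H0 at alpha = 0.1.


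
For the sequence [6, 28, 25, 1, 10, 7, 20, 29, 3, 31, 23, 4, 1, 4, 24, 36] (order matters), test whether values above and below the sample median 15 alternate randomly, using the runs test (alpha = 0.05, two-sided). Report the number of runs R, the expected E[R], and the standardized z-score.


Step 1: Compute median = 15; label A = above, B = below.
Labels in order: BAABBBAABAABBBAA  (n_A = 8, n_B = 8)
Step 2: Count runs R = 8.
Step 3: Under H0 (random ordering), E[R] = 2*n_A*n_B/(n_A+n_B) + 1 = 2*8*8/16 + 1 = 9.0000.
        Var[R] = 2*n_A*n_B*(2*n_A*n_B - n_A - n_B) / ((n_A+n_B)^2 * (n_A+n_B-1)) = 14336/3840 = 3.7333.
        SD[R] = 1.9322.
Step 4: Continuity-corrected z = (R + 0.5 - E[R]) / SD[R] = (8 + 0.5 - 9.0000) / 1.9322 = -0.2588.
Step 5: Two-sided p-value via normal approximation = 2*(1 - Phi(|z|)) = 0.795809.
Step 6: alpha = 0.05. fail to reject H0.

R = 8, z = -0.2588, p = 0.795809, fail to reject H0.


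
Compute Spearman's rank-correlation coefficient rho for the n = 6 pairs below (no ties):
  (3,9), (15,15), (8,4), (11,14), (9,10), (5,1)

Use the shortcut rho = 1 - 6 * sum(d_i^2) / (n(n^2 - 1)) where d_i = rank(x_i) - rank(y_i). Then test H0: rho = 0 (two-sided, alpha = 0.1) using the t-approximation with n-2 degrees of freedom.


Step 1: Rank x and y separately (midranks; no ties here).
rank(x): 3->1, 15->6, 8->3, 11->5, 9->4, 5->2
rank(y): 9->3, 15->6, 4->2, 14->5, 10->4, 1->1
Step 2: d_i = R_x(i) - R_y(i); compute d_i^2.
  (1-3)^2=4, (6-6)^2=0, (3-2)^2=1, (5-5)^2=0, (4-4)^2=0, (2-1)^2=1
sum(d^2) = 6.
Step 3: rho = 1 - 6*6 / (6*(6^2 - 1)) = 1 - 36/210 = 0.828571.
Step 4: Under H0, t = rho * sqrt((n-2)/(1-rho^2)) = 2.9598 ~ t(4).
Step 5: Two-sided p-value from the t-distribution with 4 df = 0.041563.
Step 6: alpha = 0.1. reject H0.

rho = 0.8286, p = 0.041563, reject H0 at alpha = 0.1.


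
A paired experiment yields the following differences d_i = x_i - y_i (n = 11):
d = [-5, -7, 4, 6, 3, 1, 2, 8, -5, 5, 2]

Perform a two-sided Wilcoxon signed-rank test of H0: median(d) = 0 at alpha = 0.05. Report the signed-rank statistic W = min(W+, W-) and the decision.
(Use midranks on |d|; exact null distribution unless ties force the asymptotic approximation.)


Step 1: Drop any zero differences (none here) and take |d_i|.
|d| = [5, 7, 4, 6, 3, 1, 2, 8, 5, 5, 2]
Step 2: Midrank |d_i| (ties get averaged ranks).
ranks: |5|->7, |7|->10, |4|->5, |6|->9, |3|->4, |1|->1, |2|->2.5, |8|->11, |5|->7, |5|->7, |2|->2.5
Step 3: Attach original signs; sum ranks with positive sign and with negative sign.
W+ = 5 + 9 + 4 + 1 + 2.5 + 11 + 7 + 2.5 = 42
W- = 7 + 10 + 7 = 24
(Check: W+ + W- = 66 should equal n(n+1)/2 = 66.)
Step 4: Test statistic W = min(W+, W-) = 24.
Step 5: Ties in |d|, so use the tie-corrected normal approximation.
        E[W] = n(n+1)/4 = 11*12/4 = 33.
        Tie groups: |d|=2 (t=2), |d|=5 (t=3); sum(t^3 - t) = 30.
        Var[W] = n(n+1)(2n+1)/24 - sum(t^3-t)/48 = 3036/24 - 30/48 = 125.875.
        z = (W - E[W]) / sqrt(Var[W]) = (24 - 33) / 11.2194 = -0.8022.
        Two-sided p = 2*Phi(z) = 0.422448.
Step 6: alpha = 0.05. fail to reject H0.

W+ = 42, W- = 24, W = min = 24, p = 0.422448, fail to reject H0.


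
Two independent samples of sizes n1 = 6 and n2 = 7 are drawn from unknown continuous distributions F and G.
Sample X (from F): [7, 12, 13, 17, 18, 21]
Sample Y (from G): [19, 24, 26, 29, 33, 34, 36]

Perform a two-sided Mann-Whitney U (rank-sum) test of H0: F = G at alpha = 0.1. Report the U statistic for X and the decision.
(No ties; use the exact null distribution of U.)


Step 1: Combine and sort all 13 observations; assign midranks.
sorted (value, group): (7,X), (12,X), (13,X), (17,X), (18,X), (19,Y), (21,X), (24,Y), (26,Y), (29,Y), (33,Y), (34,Y), (36,Y)
ranks: 7->1, 12->2, 13->3, 17->4, 18->5, 19->6, 21->7, 24->8, 26->9, 29->10, 33->11, 34->12, 36->13
Step 2: Rank sum for X: R1 = 1 + 2 + 3 + 4 + 5 + 7 = 22.
Step 3: U_X = R1 - n1(n1+1)/2 = 22 - 6*7/2 = 22 - 21 = 1.
       U_Y = n1*n2 - U_X = 42 - 1 = 41.
Step 4: No ties, so the exact null distribution of U (based on enumerating the C(13,6) = 1716 equally likely rank assignments) gives the two-sided p-value.
Step 5: p-value = 0.002331; compare to alpha = 0.1. reject H0.

U_X = 1, p = 0.002331, reject H0 at alpha = 0.1.


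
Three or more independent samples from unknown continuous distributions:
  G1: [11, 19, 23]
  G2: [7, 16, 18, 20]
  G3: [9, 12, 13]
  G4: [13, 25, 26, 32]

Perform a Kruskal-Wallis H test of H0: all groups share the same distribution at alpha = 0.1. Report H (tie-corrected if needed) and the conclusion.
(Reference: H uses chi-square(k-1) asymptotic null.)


Step 1: Combine all N = 14 observations and assign midranks.
sorted (value, group, rank): (7,G2,1), (9,G3,2), (11,G1,3), (12,G3,4), (13,G3,5.5), (13,G4,5.5), (16,G2,7), (18,G2,8), (19,G1,9), (20,G2,10), (23,G1,11), (25,G4,12), (26,G4,13), (32,G4,14)
Step 2: Sum ranks within each group.
R_1 = 23 (n_1 = 3)
R_2 = 26 (n_2 = 4)
R_3 = 11.5 (n_3 = 3)
R_4 = 44.5 (n_4 = 4)
Step 3: H = 12/(N(N+1)) * sum(R_i^2/n_i) - 3(N+1)
     = 12/(14*15) * (23^2/3 + 26^2/4 + 11.5^2/3 + 44.5^2/4) - 3*15
     = 0.057143 * 884.479 - 45
     = 5.541667.
Step 4: Ties present; correction factor C = 1 - 6/(14^3 - 14) = 0.997802. Corrected H = 5.541667 / 0.997802 = 5.553873.
Step 5: Under H0, H ~ chi^2(3); p-value = 0.135452.
Step 6: alpha = 0.1. fail to reject H0.

H = 5.5539, df = 3, p = 0.135452, fail to reject H0.


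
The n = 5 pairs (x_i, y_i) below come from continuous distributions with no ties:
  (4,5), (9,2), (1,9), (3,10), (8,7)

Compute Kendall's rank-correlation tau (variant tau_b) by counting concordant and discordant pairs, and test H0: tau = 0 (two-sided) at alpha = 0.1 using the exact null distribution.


Step 1: Enumerate the 10 unordered pairs (i,j) with i<j and classify each by sign(x_j-x_i) * sign(y_j-y_i).
  (1,2):dx=+5,dy=-3->D; (1,3):dx=-3,dy=+4->D; (1,4):dx=-1,dy=+5->D; (1,5):dx=+4,dy=+2->C
  (2,3):dx=-8,dy=+7->D; (2,4):dx=-6,dy=+8->D; (2,5):dx=-1,dy=+5->D; (3,4):dx=+2,dy=+1->C
  (3,5):dx=+7,dy=-2->D; (4,5):dx=+5,dy=-3->D
Step 2: C = 2, D = 8, total pairs = 10.
Step 3: tau = (C - D)/(n(n-1)/2) = (2 - 8)/10 = -0.600000.
Step 4: Exact two-sided p-value (enumerate n! = 120 permutations of y under H0): p = 0.233333.
Step 5: alpha = 0.1. fail to reject H0.

tau_b = -0.6000 (C=2, D=8), p = 0.233333, fail to reject H0.


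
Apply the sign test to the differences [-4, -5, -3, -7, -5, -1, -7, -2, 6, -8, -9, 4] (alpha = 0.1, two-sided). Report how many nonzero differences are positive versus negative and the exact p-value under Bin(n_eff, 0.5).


Step 1: Discard zero differences. Original n = 12; n_eff = number of nonzero differences = 12.
Nonzero differences (with sign): -4, -5, -3, -7, -5, -1, -7, -2, +6, -8, -9, +4
Step 2: Count signs: positive = 2, negative = 10.
Step 3: Under H0: P(positive) = 0.5, so the number of positives S ~ Bin(12, 0.5).
Step 4: Two-sided exact p-value = sum of Bin(12,0.5) probabilities at or below the observed probability = 0.038574.
Step 5: alpha = 0.1. reject H0.

n_eff = 12, pos = 2, neg = 10, p = 0.038574, reject H0.


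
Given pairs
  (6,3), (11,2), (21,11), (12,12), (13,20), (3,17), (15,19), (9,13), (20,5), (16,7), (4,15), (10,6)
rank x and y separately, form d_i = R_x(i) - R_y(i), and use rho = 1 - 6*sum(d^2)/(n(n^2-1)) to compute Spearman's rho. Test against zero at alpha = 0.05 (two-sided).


Step 1: Rank x and y separately (midranks; no ties here).
rank(x): 6->3, 11->6, 21->12, 12->7, 13->8, 3->1, 15->9, 9->4, 20->11, 16->10, 4->2, 10->5
rank(y): 3->2, 2->1, 11->6, 12->7, 20->12, 17->10, 19->11, 13->8, 5->3, 7->5, 15->9, 6->4
Step 2: d_i = R_x(i) - R_y(i); compute d_i^2.
  (3-2)^2=1, (6-1)^2=25, (12-6)^2=36, (7-7)^2=0, (8-12)^2=16, (1-10)^2=81, (9-11)^2=4, (4-8)^2=16, (11-3)^2=64, (10-5)^2=25, (2-9)^2=49, (5-4)^2=1
sum(d^2) = 318.
Step 3: rho = 1 - 6*318 / (12*(12^2 - 1)) = 1 - 1908/1716 = -0.111888.
Step 4: Under H0, t = rho * sqrt((n-2)/(1-rho^2)) = -0.3561 ~ t(10).
Step 5: Two-sided p-value from the t-distribution with 10 df = 0.729195.
Step 6: alpha = 0.05. fail to reject H0.

rho = -0.1119, p = 0.729195, fail to reject H0 at alpha = 0.05.


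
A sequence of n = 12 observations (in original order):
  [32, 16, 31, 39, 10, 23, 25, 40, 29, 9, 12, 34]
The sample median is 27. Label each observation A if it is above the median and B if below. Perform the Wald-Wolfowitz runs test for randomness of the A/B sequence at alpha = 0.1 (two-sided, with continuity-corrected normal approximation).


Step 1: Compute median = 27; label A = above, B = below.
Labels in order: ABAABBBAABBA  (n_A = 6, n_B = 6)
Step 2: Count runs R = 7.
Step 3: Under H0 (random ordering), E[R] = 2*n_A*n_B/(n_A+n_B) + 1 = 2*6*6/12 + 1 = 7.0000.
        Var[R] = 2*n_A*n_B*(2*n_A*n_B - n_A - n_B) / ((n_A+n_B)^2 * (n_A+n_B-1)) = 4320/1584 = 2.7273.
        SD[R] = 1.6514.
Step 4: R = E[R], so z = 0 with no continuity correction.
Step 5: Two-sided p-value via normal approximation = 2*(1 - Phi(|z|)) = 1.000000.
Step 6: alpha = 0.1. fail to reject H0.

R = 7, z = 0.0000, p = 1.000000, fail to reject H0.


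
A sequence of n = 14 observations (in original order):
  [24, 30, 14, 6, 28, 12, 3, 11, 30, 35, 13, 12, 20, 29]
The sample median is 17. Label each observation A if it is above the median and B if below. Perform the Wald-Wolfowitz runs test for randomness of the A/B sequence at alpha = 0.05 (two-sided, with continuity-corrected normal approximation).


Step 1: Compute median = 17; label A = above, B = below.
Labels in order: AABBABBBAABBAA  (n_A = 7, n_B = 7)
Step 2: Count runs R = 7.
Step 3: Under H0 (random ordering), E[R] = 2*n_A*n_B/(n_A+n_B) + 1 = 2*7*7/14 + 1 = 8.0000.
        Var[R] = 2*n_A*n_B*(2*n_A*n_B - n_A - n_B) / ((n_A+n_B)^2 * (n_A+n_B-1)) = 8232/2548 = 3.2308.
        SD[R] = 1.7974.
Step 4: Continuity-corrected z = (R + 0.5 - E[R]) / SD[R] = (7 + 0.5 - 8.0000) / 1.7974 = -0.2782.
Step 5: Two-sided p-value via normal approximation = 2*(1 - Phi(|z|)) = 0.780879.
Step 6: alpha = 0.05. fail to reject H0.

R = 7, z = -0.2782, p = 0.780879, fail to reject H0.


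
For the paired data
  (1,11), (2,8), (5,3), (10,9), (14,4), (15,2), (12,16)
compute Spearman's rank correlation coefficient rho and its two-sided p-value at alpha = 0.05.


Step 1: Rank x and y separately (midranks; no ties here).
rank(x): 1->1, 2->2, 5->3, 10->4, 14->6, 15->7, 12->5
rank(y): 11->6, 8->4, 3->2, 9->5, 4->3, 2->1, 16->7
Step 2: d_i = R_x(i) - R_y(i); compute d_i^2.
  (1-6)^2=25, (2-4)^2=4, (3-2)^2=1, (4-5)^2=1, (6-3)^2=9, (7-1)^2=36, (5-7)^2=4
sum(d^2) = 80.
Step 3: rho = 1 - 6*80 / (7*(7^2 - 1)) = 1 - 480/336 = -0.428571.
Step 4: Under H0, t = rho * sqrt((n-2)/(1-rho^2)) = -1.0607 ~ t(5).
Step 5: Two-sided p-value from the t-distribution with 5 df = 0.337368.
Step 6: alpha = 0.05. fail to reject H0.

rho = -0.4286, p = 0.337368, fail to reject H0 at alpha = 0.05.


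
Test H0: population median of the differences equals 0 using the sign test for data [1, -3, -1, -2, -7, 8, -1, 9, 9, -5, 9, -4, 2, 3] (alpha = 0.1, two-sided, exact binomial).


Step 1: Discard zero differences. Original n = 14; n_eff = number of nonzero differences = 14.
Nonzero differences (with sign): +1, -3, -1, -2, -7, +8, -1, +9, +9, -5, +9, -4, +2, +3
Step 2: Count signs: positive = 7, negative = 7.
Step 3: Under H0: P(positive) = 0.5, so the number of positives S ~ Bin(14, 0.5).
Step 4: Two-sided exact p-value = sum of Bin(14,0.5) probabilities at or below the observed probability = 1.000000.
Step 5: alpha = 0.1. fail to reject H0.

n_eff = 14, pos = 7, neg = 7, p = 1.000000, fail to reject H0.


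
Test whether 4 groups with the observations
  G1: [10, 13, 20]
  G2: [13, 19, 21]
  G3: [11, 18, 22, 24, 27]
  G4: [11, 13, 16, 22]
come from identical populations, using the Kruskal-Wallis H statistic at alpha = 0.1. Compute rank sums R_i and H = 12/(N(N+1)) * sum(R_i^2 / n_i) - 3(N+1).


Step 1: Combine all N = 15 observations and assign midranks.
sorted (value, group, rank): (10,G1,1), (11,G3,2.5), (11,G4,2.5), (13,G1,5), (13,G2,5), (13,G4,5), (16,G4,7), (18,G3,8), (19,G2,9), (20,G1,10), (21,G2,11), (22,G3,12.5), (22,G4,12.5), (24,G3,14), (27,G3,15)
Step 2: Sum ranks within each group.
R_1 = 16 (n_1 = 3)
R_2 = 25 (n_2 = 3)
R_3 = 52 (n_3 = 5)
R_4 = 27 (n_4 = 4)
Step 3: H = 12/(N(N+1)) * sum(R_i^2/n_i) - 3(N+1)
     = 12/(15*16) * (16^2/3 + 25^2/3 + 52^2/5 + 27^2/4) - 3*16
     = 0.050000 * 1016.72 - 48
     = 2.835833.
Step 4: Ties present; correction factor C = 1 - 36/(15^3 - 15) = 0.989286. Corrected H = 2.835833 / 0.989286 = 2.866546.
Step 5: Under H0, H ~ chi^2(3); p-value = 0.412662.
Step 6: alpha = 0.1. fail to reject H0.

H = 2.8665, df = 3, p = 0.412662, fail to reject H0.


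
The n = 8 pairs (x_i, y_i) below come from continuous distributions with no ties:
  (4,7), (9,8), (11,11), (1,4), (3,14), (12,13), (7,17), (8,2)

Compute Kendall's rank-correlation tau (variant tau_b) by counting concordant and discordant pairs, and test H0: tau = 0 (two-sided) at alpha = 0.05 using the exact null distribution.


Step 1: Enumerate the 28 unordered pairs (i,j) with i<j and classify each by sign(x_j-x_i) * sign(y_j-y_i).
  (1,2):dx=+5,dy=+1->C; (1,3):dx=+7,dy=+4->C; (1,4):dx=-3,dy=-3->C; (1,5):dx=-1,dy=+7->D
  (1,6):dx=+8,dy=+6->C; (1,7):dx=+3,dy=+10->C; (1,8):dx=+4,dy=-5->D; (2,3):dx=+2,dy=+3->C
  (2,4):dx=-8,dy=-4->C; (2,5):dx=-6,dy=+6->D; (2,6):dx=+3,dy=+5->C; (2,7):dx=-2,dy=+9->D
  (2,8):dx=-1,dy=-6->C; (3,4):dx=-10,dy=-7->C; (3,5):dx=-8,dy=+3->D; (3,6):dx=+1,dy=+2->C
  (3,7):dx=-4,dy=+6->D; (3,8):dx=-3,dy=-9->C; (4,5):dx=+2,dy=+10->C; (4,6):dx=+11,dy=+9->C
  (4,7):dx=+6,dy=+13->C; (4,8):dx=+7,dy=-2->D; (5,6):dx=+9,dy=-1->D; (5,7):dx=+4,dy=+3->C
  (5,8):dx=+5,dy=-12->D; (6,7):dx=-5,dy=+4->D; (6,8):dx=-4,dy=-11->C; (7,8):dx=+1,dy=-15->D
Step 2: C = 17, D = 11, total pairs = 28.
Step 3: tau = (C - D)/(n(n-1)/2) = (17 - 11)/28 = 0.214286.
Step 4: Exact two-sided p-value (enumerate n! = 40320 permutations of y under H0): p = 0.548413.
Step 5: alpha = 0.05. fail to reject H0.

tau_b = 0.2143 (C=17, D=11), p = 0.548413, fail to reject H0.


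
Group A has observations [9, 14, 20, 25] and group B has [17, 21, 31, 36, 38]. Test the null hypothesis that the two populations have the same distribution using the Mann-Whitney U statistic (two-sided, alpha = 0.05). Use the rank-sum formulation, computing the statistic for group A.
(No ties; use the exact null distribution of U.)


Step 1: Combine and sort all 9 observations; assign midranks.
sorted (value, group): (9,X), (14,X), (17,Y), (20,X), (21,Y), (25,X), (31,Y), (36,Y), (38,Y)
ranks: 9->1, 14->2, 17->3, 20->4, 21->5, 25->6, 31->7, 36->8, 38->9
Step 2: Rank sum for X: R1 = 1 + 2 + 4 + 6 = 13.
Step 3: U_X = R1 - n1(n1+1)/2 = 13 - 4*5/2 = 13 - 10 = 3.
       U_Y = n1*n2 - U_X = 20 - 3 = 17.
Step 4: No ties, so the exact null distribution of U (based on enumerating the C(9,4) = 126 equally likely rank assignments) gives the two-sided p-value.
Step 5: p-value = 0.111111; compare to alpha = 0.05. fail to reject H0.

U_X = 3, p = 0.111111, fail to reject H0 at alpha = 0.05.


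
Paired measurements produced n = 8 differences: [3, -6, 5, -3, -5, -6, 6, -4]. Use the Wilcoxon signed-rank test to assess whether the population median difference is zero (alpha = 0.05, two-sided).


Step 1: Drop any zero differences (none here) and take |d_i|.
|d| = [3, 6, 5, 3, 5, 6, 6, 4]
Step 2: Midrank |d_i| (ties get averaged ranks).
ranks: |3|->1.5, |6|->7, |5|->4.5, |3|->1.5, |5|->4.5, |6|->7, |6|->7, |4|->3
Step 3: Attach original signs; sum ranks with positive sign and with negative sign.
W+ = 1.5 + 4.5 + 7 = 13
W- = 7 + 1.5 + 4.5 + 7 + 3 = 23
(Check: W+ + W- = 36 should equal n(n+1)/2 = 36.)
Step 4: Test statistic W = min(W+, W-) = 13.
Step 5: Ties in |d|, so use the tie-corrected normal approximation.
        E[W] = n(n+1)/4 = 8*9/4 = 18.
        Tie groups: |d|=3 (t=2), |d|=5 (t=2), |d|=6 (t=3); sum(t^3 - t) = 36.
        Var[W] = n(n+1)(2n+1)/24 - sum(t^3-t)/48 = 1224/24 - 36/48 = 50.25.
        z = (W - E[W]) / sqrt(Var[W]) = (13 - 18) / 7.0887 = -0.7053.
        Two-sided p = 2*Phi(z) = 0.480595.
Step 6: alpha = 0.05. fail to reject H0.

W+ = 13, W- = 23, W = min = 13, p = 0.480595, fail to reject H0.


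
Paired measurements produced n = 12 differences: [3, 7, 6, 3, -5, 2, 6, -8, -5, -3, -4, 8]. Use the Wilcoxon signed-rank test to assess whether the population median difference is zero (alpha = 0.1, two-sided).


Step 1: Drop any zero differences (none here) and take |d_i|.
|d| = [3, 7, 6, 3, 5, 2, 6, 8, 5, 3, 4, 8]
Step 2: Midrank |d_i| (ties get averaged ranks).
ranks: |3|->3, |7|->10, |6|->8.5, |3|->3, |5|->6.5, |2|->1, |6|->8.5, |8|->11.5, |5|->6.5, |3|->3, |4|->5, |8|->11.5
Step 3: Attach original signs; sum ranks with positive sign and with negative sign.
W+ = 3 + 10 + 8.5 + 3 + 1 + 8.5 + 11.5 = 45.5
W- = 6.5 + 11.5 + 6.5 + 3 + 5 = 32.5
(Check: W+ + W- = 78 should equal n(n+1)/2 = 78.)
Step 4: Test statistic W = min(W+, W-) = 32.5.
Step 5: Ties in |d|, so use the tie-corrected normal approximation.
        E[W] = n(n+1)/4 = 12*13/4 = 39.
        Tie groups: |d|=3 (t=3), |d|=5 (t=2), |d|=6 (t=2), |d|=8 (t=2); sum(t^3 - t) = 42.
        Var[W] = n(n+1)(2n+1)/24 - sum(t^3-t)/48 = 3900/24 - 42/48 = 161.625.
        z = (W - E[W]) / sqrt(Var[W]) = (32.5 - 39) / 12.7132 = -0.5113.
        Two-sided p = 2*Phi(z) = 0.609155.
Step 6: alpha = 0.1. fail to reject H0.

W+ = 45.5, W- = 32.5, W = min = 32.5, p = 0.609155, fail to reject H0.


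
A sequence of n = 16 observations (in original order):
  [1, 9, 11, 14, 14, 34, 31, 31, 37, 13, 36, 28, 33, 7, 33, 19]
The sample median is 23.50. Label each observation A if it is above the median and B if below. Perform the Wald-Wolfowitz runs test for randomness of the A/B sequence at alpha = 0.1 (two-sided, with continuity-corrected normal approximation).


Step 1: Compute median = 23.50; label A = above, B = below.
Labels in order: BBBBBAAAABAAABAB  (n_A = 8, n_B = 8)
Step 2: Count runs R = 7.
Step 3: Under H0 (random ordering), E[R] = 2*n_A*n_B/(n_A+n_B) + 1 = 2*8*8/16 + 1 = 9.0000.
        Var[R] = 2*n_A*n_B*(2*n_A*n_B - n_A - n_B) / ((n_A+n_B)^2 * (n_A+n_B-1)) = 14336/3840 = 3.7333.
        SD[R] = 1.9322.
Step 4: Continuity-corrected z = (R + 0.5 - E[R]) / SD[R] = (7 + 0.5 - 9.0000) / 1.9322 = -0.7763.
Step 5: Two-sided p-value via normal approximation = 2*(1 - Phi(|z|)) = 0.437558.
Step 6: alpha = 0.1. fail to reject H0.

R = 7, z = -0.7763, p = 0.437558, fail to reject H0.


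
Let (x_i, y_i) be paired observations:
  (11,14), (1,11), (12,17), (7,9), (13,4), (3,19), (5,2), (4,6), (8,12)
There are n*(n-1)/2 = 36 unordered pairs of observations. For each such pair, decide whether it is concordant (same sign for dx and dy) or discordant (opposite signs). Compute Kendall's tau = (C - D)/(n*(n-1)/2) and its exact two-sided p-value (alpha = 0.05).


Step 1: Enumerate the 36 unordered pairs (i,j) with i<j and classify each by sign(x_j-x_i) * sign(y_j-y_i).
  (1,2):dx=-10,dy=-3->C; (1,3):dx=+1,dy=+3->C; (1,4):dx=-4,dy=-5->C; (1,5):dx=+2,dy=-10->D
  (1,6):dx=-8,dy=+5->D; (1,7):dx=-6,dy=-12->C; (1,8):dx=-7,dy=-8->C; (1,9):dx=-3,dy=-2->C
  (2,3):dx=+11,dy=+6->C; (2,4):dx=+6,dy=-2->D; (2,5):dx=+12,dy=-7->D; (2,6):dx=+2,dy=+8->C
  (2,7):dx=+4,dy=-9->D; (2,8):dx=+3,dy=-5->D; (2,9):dx=+7,dy=+1->C; (3,4):dx=-5,dy=-8->C
  (3,5):dx=+1,dy=-13->D; (3,6):dx=-9,dy=+2->D; (3,7):dx=-7,dy=-15->C; (3,8):dx=-8,dy=-11->C
  (3,9):dx=-4,dy=-5->C; (4,5):dx=+6,dy=-5->D; (4,6):dx=-4,dy=+10->D; (4,7):dx=-2,dy=-7->C
  (4,8):dx=-3,dy=-3->C; (4,9):dx=+1,dy=+3->C; (5,6):dx=-10,dy=+15->D; (5,7):dx=-8,dy=-2->C
  (5,8):dx=-9,dy=+2->D; (5,9):dx=-5,dy=+8->D; (6,7):dx=+2,dy=-17->D; (6,8):dx=+1,dy=-13->D
  (6,9):dx=+5,dy=-7->D; (7,8):dx=-1,dy=+4->D; (7,9):dx=+3,dy=+10->C; (8,9):dx=+4,dy=+6->C
Step 2: C = 19, D = 17, total pairs = 36.
Step 3: tau = (C - D)/(n(n-1)/2) = (19 - 17)/36 = 0.055556.
Step 4: Exact two-sided p-value (enumerate n! = 362880 permutations of y under H0): p = 0.919455.
Step 5: alpha = 0.05. fail to reject H0.

tau_b = 0.0556 (C=19, D=17), p = 0.919455, fail to reject H0.


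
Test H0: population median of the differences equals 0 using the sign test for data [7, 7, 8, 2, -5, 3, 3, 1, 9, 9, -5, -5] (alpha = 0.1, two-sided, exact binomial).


Step 1: Discard zero differences. Original n = 12; n_eff = number of nonzero differences = 12.
Nonzero differences (with sign): +7, +7, +8, +2, -5, +3, +3, +1, +9, +9, -5, -5
Step 2: Count signs: positive = 9, negative = 3.
Step 3: Under H0: P(positive) = 0.5, so the number of positives S ~ Bin(12, 0.5).
Step 4: Two-sided exact p-value = sum of Bin(12,0.5) probabilities at or below the observed probability = 0.145996.
Step 5: alpha = 0.1. fail to reject H0.

n_eff = 12, pos = 9, neg = 3, p = 0.145996, fail to reject H0.


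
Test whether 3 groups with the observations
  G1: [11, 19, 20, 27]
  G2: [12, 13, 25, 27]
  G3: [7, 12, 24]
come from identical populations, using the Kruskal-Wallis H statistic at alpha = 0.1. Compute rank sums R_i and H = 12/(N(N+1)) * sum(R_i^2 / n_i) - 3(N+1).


Step 1: Combine all N = 11 observations and assign midranks.
sorted (value, group, rank): (7,G3,1), (11,G1,2), (12,G2,3.5), (12,G3,3.5), (13,G2,5), (19,G1,6), (20,G1,7), (24,G3,8), (25,G2,9), (27,G1,10.5), (27,G2,10.5)
Step 2: Sum ranks within each group.
R_1 = 25.5 (n_1 = 4)
R_2 = 28 (n_2 = 4)
R_3 = 12.5 (n_3 = 3)
Step 3: H = 12/(N(N+1)) * sum(R_i^2/n_i) - 3(N+1)
     = 12/(11*12) * (25.5^2/4 + 28^2/4 + 12.5^2/3) - 3*12
     = 0.090909 * 410.646 - 36
     = 1.331439.
Step 4: Ties present; correction factor C = 1 - 12/(11^3 - 11) = 0.990909. Corrected H = 1.331439 / 0.990909 = 1.343654.
Step 5: Under H0, H ~ chi^2(2); p-value = 0.510774.
Step 6: alpha = 0.1. fail to reject H0.

H = 1.3437, df = 2, p = 0.510774, fail to reject H0.


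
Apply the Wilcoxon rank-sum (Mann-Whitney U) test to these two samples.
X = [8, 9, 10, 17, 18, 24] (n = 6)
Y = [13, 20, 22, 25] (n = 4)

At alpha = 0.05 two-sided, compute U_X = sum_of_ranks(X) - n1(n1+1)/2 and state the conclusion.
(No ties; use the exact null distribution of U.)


Step 1: Combine and sort all 10 observations; assign midranks.
sorted (value, group): (8,X), (9,X), (10,X), (13,Y), (17,X), (18,X), (20,Y), (22,Y), (24,X), (25,Y)
ranks: 8->1, 9->2, 10->3, 13->4, 17->5, 18->6, 20->7, 22->8, 24->9, 25->10
Step 2: Rank sum for X: R1 = 1 + 2 + 3 + 5 + 6 + 9 = 26.
Step 3: U_X = R1 - n1(n1+1)/2 = 26 - 6*7/2 = 26 - 21 = 5.
       U_Y = n1*n2 - U_X = 24 - 5 = 19.
Step 4: No ties, so the exact null distribution of U (based on enumerating the C(10,6) = 210 equally likely rank assignments) gives the two-sided p-value.
Step 5: p-value = 0.171429; compare to alpha = 0.05. fail to reject H0.

U_X = 5, p = 0.171429, fail to reject H0 at alpha = 0.05.


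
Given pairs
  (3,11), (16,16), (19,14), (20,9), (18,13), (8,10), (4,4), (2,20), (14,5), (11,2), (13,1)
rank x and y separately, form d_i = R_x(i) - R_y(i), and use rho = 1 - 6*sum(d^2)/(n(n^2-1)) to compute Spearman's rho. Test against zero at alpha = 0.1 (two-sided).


Step 1: Rank x and y separately (midranks; no ties here).
rank(x): 3->2, 16->8, 19->10, 20->11, 18->9, 8->4, 4->3, 2->1, 14->7, 11->5, 13->6
rank(y): 11->7, 16->10, 14->9, 9->5, 13->8, 10->6, 4->3, 20->11, 5->4, 2->2, 1->1
Step 2: d_i = R_x(i) - R_y(i); compute d_i^2.
  (2-7)^2=25, (8-10)^2=4, (10-9)^2=1, (11-5)^2=36, (9-8)^2=1, (4-6)^2=4, (3-3)^2=0, (1-11)^2=100, (7-4)^2=9, (5-2)^2=9, (6-1)^2=25
sum(d^2) = 214.
Step 3: rho = 1 - 6*214 / (11*(11^2 - 1)) = 1 - 1284/1320 = 0.027273.
Step 4: Under H0, t = rho * sqrt((n-2)/(1-rho^2)) = 0.0818 ~ t(9).
Step 5: Two-sided p-value from the t-distribution with 9 df = 0.936558.
Step 6: alpha = 0.1. fail to reject H0.

rho = 0.0273, p = 0.936558, fail to reject H0 at alpha = 0.1.


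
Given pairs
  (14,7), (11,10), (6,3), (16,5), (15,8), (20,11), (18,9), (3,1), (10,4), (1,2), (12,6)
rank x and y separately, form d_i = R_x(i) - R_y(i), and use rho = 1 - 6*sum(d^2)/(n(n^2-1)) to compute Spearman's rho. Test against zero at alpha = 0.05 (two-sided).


Step 1: Rank x and y separately (midranks; no ties here).
rank(x): 14->7, 11->5, 6->3, 16->9, 15->8, 20->11, 18->10, 3->2, 10->4, 1->1, 12->6
rank(y): 7->7, 10->10, 3->3, 5->5, 8->8, 11->11, 9->9, 1->1, 4->4, 2->2, 6->6
Step 2: d_i = R_x(i) - R_y(i); compute d_i^2.
  (7-7)^2=0, (5-10)^2=25, (3-3)^2=0, (9-5)^2=16, (8-8)^2=0, (11-11)^2=0, (10-9)^2=1, (2-1)^2=1, (4-4)^2=0, (1-2)^2=1, (6-6)^2=0
sum(d^2) = 44.
Step 3: rho = 1 - 6*44 / (11*(11^2 - 1)) = 1 - 264/1320 = 0.800000.
Step 4: Under H0, t = rho * sqrt((n-2)/(1-rho^2)) = 4.0000 ~ t(9).
Step 5: Two-sided p-value from the t-distribution with 9 df = 0.003110.
Step 6: alpha = 0.05. reject H0.

rho = 0.8000, p = 0.003110, reject H0 at alpha = 0.05.


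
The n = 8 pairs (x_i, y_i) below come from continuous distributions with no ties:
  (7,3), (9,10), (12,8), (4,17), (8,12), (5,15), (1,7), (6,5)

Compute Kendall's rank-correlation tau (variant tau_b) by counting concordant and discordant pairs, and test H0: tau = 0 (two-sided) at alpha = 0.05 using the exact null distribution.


Step 1: Enumerate the 28 unordered pairs (i,j) with i<j and classify each by sign(x_j-x_i) * sign(y_j-y_i).
  (1,2):dx=+2,dy=+7->C; (1,3):dx=+5,dy=+5->C; (1,4):dx=-3,dy=+14->D; (1,5):dx=+1,dy=+9->C
  (1,6):dx=-2,dy=+12->D; (1,7):dx=-6,dy=+4->D; (1,8):dx=-1,dy=+2->D; (2,3):dx=+3,dy=-2->D
  (2,4):dx=-5,dy=+7->D; (2,5):dx=-1,dy=+2->D; (2,6):dx=-4,dy=+5->D; (2,7):dx=-8,dy=-3->C
  (2,8):dx=-3,dy=-5->C; (3,4):dx=-8,dy=+9->D; (3,5):dx=-4,dy=+4->D; (3,6):dx=-7,dy=+7->D
  (3,7):dx=-11,dy=-1->C; (3,8):dx=-6,dy=-3->C; (4,5):dx=+4,dy=-5->D; (4,6):dx=+1,dy=-2->D
  (4,7):dx=-3,dy=-10->C; (4,8):dx=+2,dy=-12->D; (5,6):dx=-3,dy=+3->D; (5,7):dx=-7,dy=-5->C
  (5,8):dx=-2,dy=-7->C; (6,7):dx=-4,dy=-8->C; (6,8):dx=+1,dy=-10->D; (7,8):dx=+5,dy=-2->D
Step 2: C = 11, D = 17, total pairs = 28.
Step 3: tau = (C - D)/(n(n-1)/2) = (11 - 17)/28 = -0.214286.
Step 4: Exact two-sided p-value (enumerate n! = 40320 permutations of y under H0): p = 0.548413.
Step 5: alpha = 0.05. fail to reject H0.

tau_b = -0.2143 (C=11, D=17), p = 0.548413, fail to reject H0.


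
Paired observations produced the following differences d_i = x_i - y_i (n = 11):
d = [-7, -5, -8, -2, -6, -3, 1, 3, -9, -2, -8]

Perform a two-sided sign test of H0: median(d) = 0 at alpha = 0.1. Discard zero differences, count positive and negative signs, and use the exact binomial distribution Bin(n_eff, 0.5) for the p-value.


Step 1: Discard zero differences. Original n = 11; n_eff = number of nonzero differences = 11.
Nonzero differences (with sign): -7, -5, -8, -2, -6, -3, +1, +3, -9, -2, -8
Step 2: Count signs: positive = 2, negative = 9.
Step 3: Under H0: P(positive) = 0.5, so the number of positives S ~ Bin(11, 0.5).
Step 4: Two-sided exact p-value = sum of Bin(11,0.5) probabilities at or below the observed probability = 0.065430.
Step 5: alpha = 0.1. reject H0.

n_eff = 11, pos = 2, neg = 9, p = 0.065430, reject H0.


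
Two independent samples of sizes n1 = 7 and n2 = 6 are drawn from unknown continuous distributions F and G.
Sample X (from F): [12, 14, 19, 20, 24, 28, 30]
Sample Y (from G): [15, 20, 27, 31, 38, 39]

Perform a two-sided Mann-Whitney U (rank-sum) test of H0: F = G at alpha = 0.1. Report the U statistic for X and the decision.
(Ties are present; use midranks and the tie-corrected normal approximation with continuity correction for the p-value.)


Step 1: Combine and sort all 13 observations; assign midranks.
sorted (value, group): (12,X), (14,X), (15,Y), (19,X), (20,X), (20,Y), (24,X), (27,Y), (28,X), (30,X), (31,Y), (38,Y), (39,Y)
ranks: 12->1, 14->2, 15->3, 19->4, 20->5.5, 20->5.5, 24->7, 27->8, 28->9, 30->10, 31->11, 38->12, 39->13
Step 2: Rank sum for X: R1 = 1 + 2 + 4 + 5.5 + 7 + 9 + 10 = 38.5.
Step 3: U_X = R1 - n1(n1+1)/2 = 38.5 - 7*8/2 = 38.5 - 28 = 10.5.
       U_Y = n1*n2 - U_X = 42 - 10.5 = 31.5.
Step 4: Ties are present, so use the tie-corrected normal approximation (with continuity correction) for the p-value.
Step 5: p-value = 0.152563; compare to alpha = 0.1. fail to reject H0.

U_X = 10.5, p = 0.152563, fail to reject H0 at alpha = 0.1.


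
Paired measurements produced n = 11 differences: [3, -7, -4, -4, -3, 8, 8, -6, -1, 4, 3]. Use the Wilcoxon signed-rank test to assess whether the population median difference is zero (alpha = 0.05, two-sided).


Step 1: Drop any zero differences (none here) and take |d_i|.
|d| = [3, 7, 4, 4, 3, 8, 8, 6, 1, 4, 3]
Step 2: Midrank |d_i| (ties get averaged ranks).
ranks: |3|->3, |7|->9, |4|->6, |4|->6, |3|->3, |8|->10.5, |8|->10.5, |6|->8, |1|->1, |4|->6, |3|->3
Step 3: Attach original signs; sum ranks with positive sign and with negative sign.
W+ = 3 + 10.5 + 10.5 + 6 + 3 = 33
W- = 9 + 6 + 6 + 3 + 8 + 1 = 33
(Check: W+ + W- = 66 should equal n(n+1)/2 = 66.)
Step 4: Test statistic W = min(W+, W-) = 33.
Step 5: Ties in |d|, so use the tie-corrected normal approximation.
        E[W] = n(n+1)/4 = 11*12/4 = 33.
        Tie groups: |d|=3 (t=3), |d|=4 (t=3), |d|=8 (t=2); sum(t^3 - t) = 54.
        Var[W] = n(n+1)(2n+1)/24 - sum(t^3-t)/48 = 3036/24 - 54/48 = 125.375.
        z = (W - E[W]) / sqrt(Var[W]) = (33 - 33) / 11.1971 = 0.0000.
        Two-sided p = 2*Phi(z) = 1.000000.
Step 6: alpha = 0.05. fail to reject H0.

W+ = 33, W- = 33, W = min = 33, p = 1.000000, fail to reject H0.
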